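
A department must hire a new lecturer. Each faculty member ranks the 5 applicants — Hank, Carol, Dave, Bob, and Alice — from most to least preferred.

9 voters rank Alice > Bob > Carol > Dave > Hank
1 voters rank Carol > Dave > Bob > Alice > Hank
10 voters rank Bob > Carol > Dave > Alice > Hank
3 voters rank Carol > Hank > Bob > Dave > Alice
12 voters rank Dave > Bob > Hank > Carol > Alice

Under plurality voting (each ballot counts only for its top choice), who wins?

Dave

First-place vote totals:
  Hank: 0
  Carol: 4
  Dave: 12
  Bob: 10
  Alice: 9
Dave has the most first-place votes.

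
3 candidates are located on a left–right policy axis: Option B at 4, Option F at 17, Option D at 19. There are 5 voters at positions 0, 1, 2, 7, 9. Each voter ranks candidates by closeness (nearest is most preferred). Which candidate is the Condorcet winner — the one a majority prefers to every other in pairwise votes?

With single-peaked preferences on a line, the Condorcet winner is the candidate closest to the median voter.
The median voter (position 2) is closest to Option B at 4.
Check: Option B vs Option F — voters closer to Option B: 5 of 5.

Option B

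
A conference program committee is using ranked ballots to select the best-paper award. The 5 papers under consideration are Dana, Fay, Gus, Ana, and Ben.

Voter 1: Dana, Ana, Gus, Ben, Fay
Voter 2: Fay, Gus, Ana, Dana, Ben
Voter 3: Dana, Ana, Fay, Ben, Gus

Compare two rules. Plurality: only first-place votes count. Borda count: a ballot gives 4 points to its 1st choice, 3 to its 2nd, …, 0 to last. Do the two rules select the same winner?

Yes

Plurality first-place counts: Dana 2, Fay 1, Gus 0, Ana 0, Ben 0 → Dana.
Borda totals: Dana 9, Fay 6, Gus 5, Ana 8, Ben 2 → Dana.
The two rules agree on Dana.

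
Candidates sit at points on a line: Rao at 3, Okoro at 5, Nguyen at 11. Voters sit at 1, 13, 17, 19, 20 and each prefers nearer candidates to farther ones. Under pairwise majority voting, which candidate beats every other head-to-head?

With single-peaked preferences on a line, the Condorcet winner is the candidate closest to the median voter.
The median voter (position 17) is closest to Nguyen at 11.
Check: Nguyen vs Rao — voters closer to Nguyen: 4 of 5.

Nguyen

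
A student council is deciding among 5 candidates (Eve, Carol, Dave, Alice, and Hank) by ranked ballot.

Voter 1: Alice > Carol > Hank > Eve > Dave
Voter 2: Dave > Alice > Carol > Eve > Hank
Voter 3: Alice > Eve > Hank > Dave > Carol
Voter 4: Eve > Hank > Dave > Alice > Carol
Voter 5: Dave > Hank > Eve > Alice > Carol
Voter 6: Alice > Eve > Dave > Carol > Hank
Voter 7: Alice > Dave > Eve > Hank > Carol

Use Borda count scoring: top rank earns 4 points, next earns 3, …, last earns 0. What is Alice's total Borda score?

21

Borda scores:
  Eve: 1 + 1 + 3 + 4 + 2 + 3 + 2 = 16
  Carol: 3 + 2 + 0 + 0 + 0 + 1 + 0 = 6
  Dave: 0 + 4 + 1 + 2 + 4 + 2 + 3 = 16
  Alice: 4 + 3 + 4 + 1 + 1 + 4 + 4 = 21
  Hank: 2 + 0 + 2 + 3 + 3 + 0 + 1 = 11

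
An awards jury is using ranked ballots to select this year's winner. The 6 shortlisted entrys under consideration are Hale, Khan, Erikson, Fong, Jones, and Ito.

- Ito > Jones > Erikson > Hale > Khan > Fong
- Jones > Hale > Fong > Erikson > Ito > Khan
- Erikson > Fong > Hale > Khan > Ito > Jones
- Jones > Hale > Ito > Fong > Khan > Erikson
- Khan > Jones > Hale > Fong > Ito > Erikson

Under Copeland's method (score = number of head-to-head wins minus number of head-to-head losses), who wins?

Pairwise results:
  Hale vs Khan: Hale wins 4–1.
  Hale vs Erikson: Hale wins 3–2.
  Hale vs Fong: Hale wins 4–1.
  Hale vs Jones: Jones wins 4–1.
  Hale vs Ito: Hale wins 4–1.
  Khan vs Erikson: Erikson wins 3–2.
  Khan vs Fong: Fong wins 3–2.
  Khan vs Jones: Jones wins 3–2.
  Khan vs Ito: Ito wins 3–2.
  Erikson vs Fong: Fong wins 3–2.
  Erikson vs Jones: Jones wins 4–1.
  Erikson vs Ito: Ito wins 3–2.
  Fong vs Jones: Jones wins 4–1.
  Fong vs Ito: Fong wins 3–2.
  Jones vs Ito: Jones wins 3–2.
Copeland scores (wins − losses):
  Hale: 4 − 1 = 3
  Khan: 0 − 5 = -5
  Erikson: 1 − 4 = -3
  Fong: 3 − 2 = 1
  Jones: 5 − 0 = 5
  Ito: 2 − 3 = -1
Jones has the best Copeland score.

Jones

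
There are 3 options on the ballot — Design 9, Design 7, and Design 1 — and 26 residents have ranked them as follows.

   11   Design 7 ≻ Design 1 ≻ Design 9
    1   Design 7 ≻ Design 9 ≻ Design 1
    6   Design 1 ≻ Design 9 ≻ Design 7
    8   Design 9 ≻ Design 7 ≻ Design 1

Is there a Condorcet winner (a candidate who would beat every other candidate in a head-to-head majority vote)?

No

Head-to-head results (26 voters total):
Design 9 vs Design 7: Design 9 wins 14–12.
Design 9 vs Design 1: Design 1 wins 17–9.
Design 7 vs Design 1: Design 7 wins 20–6.
No candidate beats all others: Design 9 beats Design 7 beats Design 1 beats Design 9, a majority cycle.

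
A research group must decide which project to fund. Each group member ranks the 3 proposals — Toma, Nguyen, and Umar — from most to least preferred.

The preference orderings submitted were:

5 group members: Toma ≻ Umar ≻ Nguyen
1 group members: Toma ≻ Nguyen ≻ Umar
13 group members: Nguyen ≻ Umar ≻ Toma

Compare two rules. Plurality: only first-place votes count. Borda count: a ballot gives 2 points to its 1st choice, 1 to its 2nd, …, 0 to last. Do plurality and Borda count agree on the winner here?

Plurality first-place counts: Toma 6, Nguyen 13, Umar 0 → Nguyen.
Borda totals: Toma 12, Nguyen 27, Umar 18 → Nguyen.
The two rules agree on Nguyen.

Yes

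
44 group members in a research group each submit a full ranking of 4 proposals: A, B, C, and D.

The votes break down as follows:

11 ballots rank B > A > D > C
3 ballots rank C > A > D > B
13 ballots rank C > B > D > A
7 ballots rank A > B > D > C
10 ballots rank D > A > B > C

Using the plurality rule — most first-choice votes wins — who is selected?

C

First-place vote totals:
  A: 7
  B: 11
  C: 16
  D: 10
C has the most first-place votes.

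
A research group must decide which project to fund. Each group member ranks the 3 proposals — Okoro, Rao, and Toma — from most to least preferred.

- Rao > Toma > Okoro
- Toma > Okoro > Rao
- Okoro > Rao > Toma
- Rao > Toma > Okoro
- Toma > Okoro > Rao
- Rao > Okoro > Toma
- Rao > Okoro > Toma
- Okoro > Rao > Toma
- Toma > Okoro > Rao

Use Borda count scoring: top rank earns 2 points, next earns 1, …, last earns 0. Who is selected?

Borda scores:
  Okoro: 0 + 1 + 2 + 0 + 1 + 1 + 1 + 2 + 1 = 9
  Rao: 2 + 0 + 1 + 2 + 0 + 2 + 2 + 1 + 0 = 10
  Toma: 1 + 2 + 0 + 1 + 2 + 0 + 0 + 0 + 2 = 8
Rao has the highest total.

Rao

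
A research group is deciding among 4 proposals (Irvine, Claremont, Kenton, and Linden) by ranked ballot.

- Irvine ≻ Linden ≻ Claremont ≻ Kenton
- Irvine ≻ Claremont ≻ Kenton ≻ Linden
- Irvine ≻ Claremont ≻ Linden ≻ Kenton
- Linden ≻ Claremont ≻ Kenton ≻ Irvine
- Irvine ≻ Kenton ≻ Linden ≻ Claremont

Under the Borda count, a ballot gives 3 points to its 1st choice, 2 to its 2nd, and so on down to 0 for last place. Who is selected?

Irvine

Borda scores:
  Irvine: 3 + 3 + 3 + 0 + 3 = 12
  Claremont: 1 + 2 + 2 + 2 + 0 = 7
  Kenton: 0 + 1 + 0 + 1 + 2 = 4
  Linden: 2 + 0 + 1 + 3 + 1 = 7
Irvine has the highest total.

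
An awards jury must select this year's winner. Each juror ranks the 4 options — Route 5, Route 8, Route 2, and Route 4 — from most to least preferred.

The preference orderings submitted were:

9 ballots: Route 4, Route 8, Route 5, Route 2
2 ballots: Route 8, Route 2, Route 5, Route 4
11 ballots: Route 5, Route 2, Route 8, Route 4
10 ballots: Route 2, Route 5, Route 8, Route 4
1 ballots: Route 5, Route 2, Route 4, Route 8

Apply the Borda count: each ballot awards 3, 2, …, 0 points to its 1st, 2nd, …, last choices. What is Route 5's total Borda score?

Borda scores:
  Route 5: 9·1 + 2·1 + 11·3 + 10·2 + 3 = 67
  Route 8: 9·2 + 2·3 + 11·1 + 10·1 + 0 = 45
  Route 2: 9·0 + 2·2 + 11·2 + 10·3 + 2 = 58
  Route 4: 9·3 + 2·0 + 11·0 + 10·0 + 1 = 28

67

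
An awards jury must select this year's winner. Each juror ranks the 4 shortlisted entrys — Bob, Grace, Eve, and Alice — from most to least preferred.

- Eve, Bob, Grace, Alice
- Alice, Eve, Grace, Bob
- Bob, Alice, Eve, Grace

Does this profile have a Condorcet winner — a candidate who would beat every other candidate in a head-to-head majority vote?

No

Head-to-head results (3 voters total):
Bob vs Grace: Bob wins 2–1.
Bob vs Eve: Eve wins 2–1.
Bob vs Alice: Bob wins 2–1.
Grace vs Eve: Eve wins 3–0.
Grace vs Alice: Alice wins 2–1.
Eve vs Alice: Alice wins 2–1.
No candidate beats all others: Bob beats Alice beats Eve beats Bob, a majority cycle.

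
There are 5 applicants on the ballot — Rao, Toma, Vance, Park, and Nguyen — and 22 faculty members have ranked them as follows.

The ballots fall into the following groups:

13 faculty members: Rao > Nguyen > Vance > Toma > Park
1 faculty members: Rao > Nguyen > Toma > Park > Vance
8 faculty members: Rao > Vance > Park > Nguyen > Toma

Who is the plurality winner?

Rao

First-place vote totals:
  Rao: 22
  Toma: 0
  Vance: 0
  Park: 0
  Nguyen: 0
Rao has the most first-place votes.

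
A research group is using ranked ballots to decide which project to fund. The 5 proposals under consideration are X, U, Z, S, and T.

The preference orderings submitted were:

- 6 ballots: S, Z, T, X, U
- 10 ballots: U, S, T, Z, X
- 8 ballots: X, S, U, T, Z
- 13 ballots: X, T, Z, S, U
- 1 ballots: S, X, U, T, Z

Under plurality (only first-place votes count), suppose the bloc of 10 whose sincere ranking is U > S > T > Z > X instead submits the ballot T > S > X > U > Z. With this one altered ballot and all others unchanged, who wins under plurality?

X

First-place totals with the altered ballot: X 21, U 0, Z 0, S 7, T 10.
The winner is unchanged: still X.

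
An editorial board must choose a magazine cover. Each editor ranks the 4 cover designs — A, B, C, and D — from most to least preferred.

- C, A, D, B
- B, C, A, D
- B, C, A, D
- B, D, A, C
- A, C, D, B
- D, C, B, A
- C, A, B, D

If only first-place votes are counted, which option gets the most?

First-place vote totals:
  A: 1
  B: 3
  C: 2
  D: 1
B has the most first-place votes.

B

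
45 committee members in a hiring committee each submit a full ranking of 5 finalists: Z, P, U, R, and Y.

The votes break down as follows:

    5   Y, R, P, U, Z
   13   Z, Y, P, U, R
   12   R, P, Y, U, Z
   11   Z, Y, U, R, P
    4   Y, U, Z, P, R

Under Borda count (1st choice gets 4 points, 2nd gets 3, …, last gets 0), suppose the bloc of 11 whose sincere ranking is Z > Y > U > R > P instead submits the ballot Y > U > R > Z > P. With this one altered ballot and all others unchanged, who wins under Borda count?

Borda totals with the altered ballot: Z 71, P 76, U 75, R 85, Y 143.
The winner is unchanged: still Y.

Y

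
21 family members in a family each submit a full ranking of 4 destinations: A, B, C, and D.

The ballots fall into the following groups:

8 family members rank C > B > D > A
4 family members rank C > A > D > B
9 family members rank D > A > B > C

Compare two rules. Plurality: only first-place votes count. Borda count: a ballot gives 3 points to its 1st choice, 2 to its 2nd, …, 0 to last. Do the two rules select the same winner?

No

Plurality first-place counts: A 0, B 0, C 12, D 9 → C.
Borda totals: A 26, B 25, C 36, D 39 → D.
The two rules disagree: plurality picks C, Borda picks D.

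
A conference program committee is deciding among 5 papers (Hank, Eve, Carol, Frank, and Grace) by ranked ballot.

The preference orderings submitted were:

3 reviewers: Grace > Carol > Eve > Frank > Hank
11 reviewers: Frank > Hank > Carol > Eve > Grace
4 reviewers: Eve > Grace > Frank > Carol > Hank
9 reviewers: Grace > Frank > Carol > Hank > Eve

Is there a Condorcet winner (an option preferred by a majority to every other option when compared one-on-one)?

No

Head-to-head results (27 voters total):
Hank vs Eve: Hank wins 20–7.
Hank vs Carol: Carol wins 16–11.
Hank vs Frank: Frank wins 27–0.
Hank vs Grace: Grace wins 16–11.
Eve vs Carol: Carol wins 23–4.
Eve vs Frank: Frank wins 20–7.
Eve vs Grace: Eve wins 15–12.
Carol vs Frank: Frank wins 24–3.
Carol vs Grace: Grace wins 16–11.
Frank vs Grace: Grace wins 16–11.
No candidate beats all others: Hank beats Eve beats Grace beats Hank, a majority cycle.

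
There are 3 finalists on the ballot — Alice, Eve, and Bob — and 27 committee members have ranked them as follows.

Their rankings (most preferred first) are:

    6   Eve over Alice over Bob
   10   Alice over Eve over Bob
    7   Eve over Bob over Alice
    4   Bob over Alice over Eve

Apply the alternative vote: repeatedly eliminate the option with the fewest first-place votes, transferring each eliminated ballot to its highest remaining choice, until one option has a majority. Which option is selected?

Alice

Round 1: Eve 13, Alice 10, Bob 4. Bob has the fewest and is eliminated.
Round 2: Alice 14, Eve 13. Alice has a majority.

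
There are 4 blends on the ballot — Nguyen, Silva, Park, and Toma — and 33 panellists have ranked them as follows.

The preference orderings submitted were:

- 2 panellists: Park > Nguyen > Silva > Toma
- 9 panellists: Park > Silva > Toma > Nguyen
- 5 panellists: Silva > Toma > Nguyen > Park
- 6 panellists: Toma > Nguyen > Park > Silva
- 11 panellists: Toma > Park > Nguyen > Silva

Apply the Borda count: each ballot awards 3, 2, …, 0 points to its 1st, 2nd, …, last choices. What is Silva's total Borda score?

Borda scores:
  Nguyen: 2·2 + 9·0 + 5·1 + 6·2 + 11·1 = 32
  Silva: 2·1 + 9·2 + 5·3 + 6·0 + 11·0 = 35
  Park: 2·3 + 9·3 + 5·0 + 6·1 + 11·2 = 61
  Toma: 2·0 + 9·1 + 5·2 + 6·3 + 11·3 = 70

35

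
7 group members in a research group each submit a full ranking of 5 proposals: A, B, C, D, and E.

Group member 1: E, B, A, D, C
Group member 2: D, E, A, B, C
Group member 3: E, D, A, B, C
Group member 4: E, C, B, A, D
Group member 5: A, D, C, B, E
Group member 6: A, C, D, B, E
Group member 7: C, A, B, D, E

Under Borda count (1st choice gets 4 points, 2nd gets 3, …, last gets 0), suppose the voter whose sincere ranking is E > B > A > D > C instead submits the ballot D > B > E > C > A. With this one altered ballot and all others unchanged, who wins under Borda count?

Borda totals with the altered ballot: A 16, B 11, C 13, D 17, E 13.
The switch changes the winner from A to D.

D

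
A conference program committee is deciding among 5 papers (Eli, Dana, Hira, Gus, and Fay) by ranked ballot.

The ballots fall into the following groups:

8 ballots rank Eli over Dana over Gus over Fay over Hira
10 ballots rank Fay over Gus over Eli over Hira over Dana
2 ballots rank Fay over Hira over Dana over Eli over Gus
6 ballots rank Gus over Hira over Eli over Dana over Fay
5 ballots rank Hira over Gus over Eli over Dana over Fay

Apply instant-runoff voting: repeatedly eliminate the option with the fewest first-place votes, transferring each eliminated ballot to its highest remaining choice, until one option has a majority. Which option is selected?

Gus

Round 1: Fay 12, Eli 8, Gus 6, Hira 5, Dana 0. Dana has the fewest and is eliminated.
Round 2: Fay 12, Eli 8, Gus 6, Hira 5. Hira has the fewest and is eliminated.
Round 3: Fay 12, Gus 11, Eli 8. Eli has the fewest and is eliminated.
Round 4: Gus 19, Fay 12. Gus has a majority.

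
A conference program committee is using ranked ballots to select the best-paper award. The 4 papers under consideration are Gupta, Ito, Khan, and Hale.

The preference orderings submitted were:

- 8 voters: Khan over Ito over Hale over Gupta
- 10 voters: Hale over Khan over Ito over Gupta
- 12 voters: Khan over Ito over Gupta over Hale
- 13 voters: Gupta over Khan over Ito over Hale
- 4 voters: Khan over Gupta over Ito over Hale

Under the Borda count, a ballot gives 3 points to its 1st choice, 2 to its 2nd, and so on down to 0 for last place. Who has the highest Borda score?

Borda scores:
  Gupta: 8·0 + 10·0 + 12·1 + 13·3 + 4·2 = 59
  Ito: 8·2 + 10·1 + 12·2 + 13·1 + 4·1 = 67
  Khan: 8·3 + 10·2 + 12·3 + 13·2 + 4·3 = 118
  Hale: 8·1 + 10·3 + 12·0 + 13·0 + 4·0 = 38
Khan has the highest total.

Khan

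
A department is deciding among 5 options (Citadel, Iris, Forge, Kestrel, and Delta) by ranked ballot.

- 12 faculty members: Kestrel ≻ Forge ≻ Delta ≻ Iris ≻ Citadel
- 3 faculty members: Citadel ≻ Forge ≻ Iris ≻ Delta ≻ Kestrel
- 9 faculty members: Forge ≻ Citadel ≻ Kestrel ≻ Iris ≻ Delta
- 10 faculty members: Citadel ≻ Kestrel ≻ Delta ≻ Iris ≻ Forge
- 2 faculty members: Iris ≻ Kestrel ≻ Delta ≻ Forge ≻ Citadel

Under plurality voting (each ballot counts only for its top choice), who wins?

Citadel

First-place vote totals:
  Citadel: 13
  Iris: 2
  Forge: 9
  Kestrel: 12
  Delta: 0
Citadel has the most first-place votes.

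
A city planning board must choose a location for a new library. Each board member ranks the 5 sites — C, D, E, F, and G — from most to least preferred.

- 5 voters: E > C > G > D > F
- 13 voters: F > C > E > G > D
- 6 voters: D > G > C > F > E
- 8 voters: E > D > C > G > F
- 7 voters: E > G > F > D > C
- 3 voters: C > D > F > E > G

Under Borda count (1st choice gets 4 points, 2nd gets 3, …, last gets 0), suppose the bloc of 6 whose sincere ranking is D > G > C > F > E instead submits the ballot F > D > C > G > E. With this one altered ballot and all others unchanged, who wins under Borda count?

E

Borda totals with the altered ballot: C 94, D 63, E 109, F 96, G 58.
The winner is unchanged: still E.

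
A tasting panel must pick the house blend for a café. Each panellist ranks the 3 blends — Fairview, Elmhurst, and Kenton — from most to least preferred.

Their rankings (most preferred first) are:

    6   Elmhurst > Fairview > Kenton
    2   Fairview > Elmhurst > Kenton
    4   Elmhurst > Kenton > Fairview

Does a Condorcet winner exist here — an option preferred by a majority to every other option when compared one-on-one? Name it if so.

Elmhurst

Head-to-head results (12 voters total):
Fairview vs Elmhurst: Elmhurst wins 10–2.
Fairview vs Kenton: Fairview wins 8–4.
Elmhurst vs Kenton: Elmhurst wins 12–0.
Elmhurst beats each rival — Fairview (10–2), Kenton (12–0) — so Elmhurst is the Condorcet winner.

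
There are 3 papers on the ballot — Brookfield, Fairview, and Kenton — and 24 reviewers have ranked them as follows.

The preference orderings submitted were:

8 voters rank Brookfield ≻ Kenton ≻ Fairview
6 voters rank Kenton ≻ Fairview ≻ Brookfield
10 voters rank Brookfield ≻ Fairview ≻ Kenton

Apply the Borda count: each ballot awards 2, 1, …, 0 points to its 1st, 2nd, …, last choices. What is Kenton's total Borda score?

20

Borda scores:
  Brookfield: 8·2 + 6·0 + 10·2 = 36
  Fairview: 8·0 + 6·1 + 10·1 = 16
  Kenton: 8·1 + 6·2 + 10·0 = 20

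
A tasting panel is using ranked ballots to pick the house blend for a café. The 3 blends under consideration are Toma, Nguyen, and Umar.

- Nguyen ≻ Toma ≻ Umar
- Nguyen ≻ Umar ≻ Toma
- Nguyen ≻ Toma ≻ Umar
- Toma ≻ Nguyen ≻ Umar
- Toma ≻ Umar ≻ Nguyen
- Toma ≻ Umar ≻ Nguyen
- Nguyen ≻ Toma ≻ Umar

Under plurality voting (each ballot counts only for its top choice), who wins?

First-place vote totals:
  Toma: 3
  Nguyen: 4
  Umar: 0
Nguyen has the most first-place votes.

Nguyen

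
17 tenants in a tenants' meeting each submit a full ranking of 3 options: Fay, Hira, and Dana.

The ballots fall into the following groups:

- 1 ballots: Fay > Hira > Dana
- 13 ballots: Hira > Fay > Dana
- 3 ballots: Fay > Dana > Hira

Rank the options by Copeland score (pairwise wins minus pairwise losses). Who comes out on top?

Hira

Pairwise results:
  Fay vs Hira: Hira wins 13–4.
  Fay vs Dana: Fay wins 17–0.
  Hira vs Dana: Hira wins 14–3.
Copeland scores (wins − losses):
  Fay: 1 − 1 = 0
  Hira: 2 − 0 = 2
  Dana: 0 − 2 = -2
Hira has the best Copeland score.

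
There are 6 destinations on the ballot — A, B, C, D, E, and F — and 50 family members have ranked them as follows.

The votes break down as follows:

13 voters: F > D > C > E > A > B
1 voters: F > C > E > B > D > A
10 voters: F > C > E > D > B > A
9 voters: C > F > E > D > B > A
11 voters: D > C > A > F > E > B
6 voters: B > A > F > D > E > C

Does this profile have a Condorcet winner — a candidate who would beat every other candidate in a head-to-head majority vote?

Head-to-head results (50 voters total):
A vs B: B wins 26–24.
A vs C: C wins 44–6.
A vs D: D wins 44–6.
A vs E: E wins 33–17.
A vs F: F wins 33–17.
B vs C: C wins 44–6.
B vs D: D wins 43–7.
B vs E: E wins 44–6.
B vs F: F wins 44–6.
C vs D: D wins 30–20.
C vs E: C wins 44–6.
C vs F: F wins 30–20.
D vs E: D wins 30–20.
D vs F: F wins 39–11.
E vs F: F wins 50–0.
F beats each rival — A (33–17), B (44–6), C (30–20), D (39–11), E (50–0) — so F is the Condorcet winner.

Yes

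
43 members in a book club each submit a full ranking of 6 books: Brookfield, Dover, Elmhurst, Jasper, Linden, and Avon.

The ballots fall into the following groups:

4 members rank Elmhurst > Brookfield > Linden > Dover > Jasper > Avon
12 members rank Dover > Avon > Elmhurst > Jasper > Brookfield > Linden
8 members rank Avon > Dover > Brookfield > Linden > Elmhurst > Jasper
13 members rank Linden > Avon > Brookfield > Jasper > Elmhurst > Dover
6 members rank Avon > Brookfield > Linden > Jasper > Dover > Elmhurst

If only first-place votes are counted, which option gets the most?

First-place vote totals:
  Brookfield: 0
  Dover: 12
  Elmhurst: 4
  Jasper: 0
  Linden: 13
  Avon: 14
Avon has the most first-place votes.

Avon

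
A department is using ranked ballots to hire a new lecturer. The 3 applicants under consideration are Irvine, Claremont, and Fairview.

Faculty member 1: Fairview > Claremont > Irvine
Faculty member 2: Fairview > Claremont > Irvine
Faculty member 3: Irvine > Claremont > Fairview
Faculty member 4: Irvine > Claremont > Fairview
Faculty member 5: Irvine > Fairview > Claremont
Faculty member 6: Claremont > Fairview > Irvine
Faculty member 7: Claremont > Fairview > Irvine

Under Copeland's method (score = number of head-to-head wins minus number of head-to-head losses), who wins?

Claremont

Pairwise results:
  Irvine vs Claremont: Claremont wins 4–3.
  Irvine vs Fairview: Fairview wins 4–3.
  Claremont vs Fairview: Claremont wins 4–3.
Copeland scores (wins − losses):
  Irvine: 0 − 2 = -2
  Claremont: 2 − 0 = 2
  Fairview: 1 − 1 = 0
Claremont has the best Copeland score.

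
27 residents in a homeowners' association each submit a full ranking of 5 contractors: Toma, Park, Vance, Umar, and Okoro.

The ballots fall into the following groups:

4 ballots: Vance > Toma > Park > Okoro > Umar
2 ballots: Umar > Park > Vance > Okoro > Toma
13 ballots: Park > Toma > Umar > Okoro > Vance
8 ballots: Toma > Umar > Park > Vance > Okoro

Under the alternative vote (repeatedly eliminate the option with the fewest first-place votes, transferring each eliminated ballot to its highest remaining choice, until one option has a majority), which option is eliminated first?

Okoro

Round 1: Park 13, Toma 8, Vance 4, Umar 2, Okoro 0. Okoro has the fewest and is eliminated.
Round 2: Park 13, Toma 8, Vance 4, Umar 2. Umar has the fewest and is eliminated.
Round 3: Park 15, Toma 8, Vance 4. Park has a majority.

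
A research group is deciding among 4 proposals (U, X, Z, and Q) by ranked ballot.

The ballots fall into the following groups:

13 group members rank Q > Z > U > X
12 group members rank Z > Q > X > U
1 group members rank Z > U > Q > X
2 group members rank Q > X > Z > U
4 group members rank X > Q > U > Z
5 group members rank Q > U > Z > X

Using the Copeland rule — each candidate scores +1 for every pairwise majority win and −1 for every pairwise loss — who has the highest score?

Q

Pairwise results:
  U vs X: U wins 19–18.
  U vs Z: Z wins 28–9.
  U vs Q: Q wins 36–1.
  X vs Z: Z wins 31–6.
  X vs Q: Q wins 33–4.
  Z vs Q: Q wins 24–13.
Copeland scores (wins − losses):
  U: 1 − 2 = -1
  X: 0 − 3 = -3
  Z: 2 − 1 = 1
  Q: 3 − 0 = 3
Q has the best Copeland score.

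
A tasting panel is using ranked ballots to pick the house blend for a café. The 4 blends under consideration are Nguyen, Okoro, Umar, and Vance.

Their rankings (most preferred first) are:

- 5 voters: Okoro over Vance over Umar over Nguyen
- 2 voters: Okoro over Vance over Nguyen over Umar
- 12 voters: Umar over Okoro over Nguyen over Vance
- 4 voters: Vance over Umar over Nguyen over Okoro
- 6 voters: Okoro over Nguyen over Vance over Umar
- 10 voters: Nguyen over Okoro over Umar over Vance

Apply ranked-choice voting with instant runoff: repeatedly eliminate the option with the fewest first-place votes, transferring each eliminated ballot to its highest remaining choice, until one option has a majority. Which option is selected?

Okoro

Round 1: Okoro 13, Umar 12, Nguyen 10, Vance 4. Vance has the fewest and is eliminated.
Round 2: Umar 16, Okoro 13, Nguyen 10. Nguyen has the fewest and is eliminated.
Round 3: Okoro 23, Umar 16. Okoro has a majority.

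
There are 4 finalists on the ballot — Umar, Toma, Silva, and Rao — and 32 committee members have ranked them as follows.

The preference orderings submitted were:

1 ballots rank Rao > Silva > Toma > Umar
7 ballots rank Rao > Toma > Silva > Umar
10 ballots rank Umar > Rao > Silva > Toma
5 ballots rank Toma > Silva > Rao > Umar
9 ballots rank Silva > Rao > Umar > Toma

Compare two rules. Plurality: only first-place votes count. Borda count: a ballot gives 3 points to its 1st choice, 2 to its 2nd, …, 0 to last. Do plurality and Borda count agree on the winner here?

Plurality first-place counts: Umar 10, Toma 5, Silva 9, Rao 8 → Umar.
Borda totals: Umar 39, Toma 30, Silva 56, Rao 67 → Rao.
The two rules disagree: plurality picks Umar, Borda picks Rao.

No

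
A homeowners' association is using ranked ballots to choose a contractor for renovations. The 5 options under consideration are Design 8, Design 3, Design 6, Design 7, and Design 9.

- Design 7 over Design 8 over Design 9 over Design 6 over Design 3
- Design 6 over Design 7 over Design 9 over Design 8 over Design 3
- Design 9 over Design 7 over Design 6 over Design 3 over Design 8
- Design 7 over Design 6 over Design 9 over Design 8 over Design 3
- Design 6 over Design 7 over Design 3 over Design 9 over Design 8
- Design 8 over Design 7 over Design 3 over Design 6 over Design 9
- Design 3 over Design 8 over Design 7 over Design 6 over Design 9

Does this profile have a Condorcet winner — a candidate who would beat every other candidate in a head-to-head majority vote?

Yes

Head-to-head results (7 voters total):
Design 8 vs Design 3: Design 8 wins 4–3.
Design 8 vs Design 6: Design 6 wins 4–3.
Design 8 vs Design 7: Design 7 wins 5–2.
Design 8 vs Design 9: Design 9 wins 4–3.
Design 3 vs Design 6: Design 6 wins 5–2.
Design 3 vs Design 7: Design 7 wins 6–1.
Design 3 vs Design 9: Design 9 wins 4–3.
Design 6 vs Design 7: Design 7 wins 5–2.
Design 6 vs Design 9: Design 6 wins 5–2.
Design 7 vs Design 9: Design 7 wins 6–1.
Design 7 beats each rival — Design 8 (5–2), Design 3 (6–1), Design 6 (5–2), Design 9 (6–1) — so Design 7 is the Condorcet winner.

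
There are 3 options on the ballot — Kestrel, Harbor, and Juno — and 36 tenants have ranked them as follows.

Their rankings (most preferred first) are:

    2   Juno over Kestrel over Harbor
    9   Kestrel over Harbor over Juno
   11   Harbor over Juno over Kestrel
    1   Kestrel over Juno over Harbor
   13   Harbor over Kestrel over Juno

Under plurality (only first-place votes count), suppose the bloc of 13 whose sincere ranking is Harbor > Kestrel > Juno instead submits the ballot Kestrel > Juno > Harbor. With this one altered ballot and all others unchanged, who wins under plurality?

First-place totals with the altered ballot: Kestrel 23, Harbor 11, Juno 2.
The switch changes the winner from Harbor to Kestrel.

Kestrel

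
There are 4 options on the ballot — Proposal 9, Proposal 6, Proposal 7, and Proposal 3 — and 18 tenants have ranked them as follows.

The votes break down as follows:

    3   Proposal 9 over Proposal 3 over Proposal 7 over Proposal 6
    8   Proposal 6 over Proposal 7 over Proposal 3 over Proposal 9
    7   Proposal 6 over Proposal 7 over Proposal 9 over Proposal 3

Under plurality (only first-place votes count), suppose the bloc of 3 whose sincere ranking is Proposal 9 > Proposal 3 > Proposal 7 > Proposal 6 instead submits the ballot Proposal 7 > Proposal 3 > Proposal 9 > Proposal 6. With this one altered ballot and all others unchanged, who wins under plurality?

First-place totals with the altered ballot: Proposal 9 0, Proposal 6 15, Proposal 7 3, Proposal 3 0.
The winner is unchanged: still Proposal 6.

Proposal 6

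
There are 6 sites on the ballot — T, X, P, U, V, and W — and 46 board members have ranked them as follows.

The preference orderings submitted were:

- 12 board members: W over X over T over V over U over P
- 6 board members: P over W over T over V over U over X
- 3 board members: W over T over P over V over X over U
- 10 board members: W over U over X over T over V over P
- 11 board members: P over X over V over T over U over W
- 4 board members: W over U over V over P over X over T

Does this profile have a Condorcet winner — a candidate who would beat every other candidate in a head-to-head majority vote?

Yes

Head-to-head results (46 voters total):
T vs X: X wins 37–9.
T vs P: T wins 25–21.
T vs U: T wins 32–14.
T vs V: T wins 31–15.
T vs W: W wins 35–11.
X vs P: P wins 24–22.
X vs U: X wins 26–20.
X vs V: X wins 33–13.
X vs W: W wins 35–11.
P vs U: U wins 26–20.
P vs V: V wins 26–20.
P vs W: W wins 29–17.
U vs V: V wins 32–14.
U vs W: W wins 35–11.
V vs W: W wins 35–11.
W beats each rival — T (35–11), X (35–11), P (29–17), U (35–11), V (35–11) — so W is the Condorcet winner.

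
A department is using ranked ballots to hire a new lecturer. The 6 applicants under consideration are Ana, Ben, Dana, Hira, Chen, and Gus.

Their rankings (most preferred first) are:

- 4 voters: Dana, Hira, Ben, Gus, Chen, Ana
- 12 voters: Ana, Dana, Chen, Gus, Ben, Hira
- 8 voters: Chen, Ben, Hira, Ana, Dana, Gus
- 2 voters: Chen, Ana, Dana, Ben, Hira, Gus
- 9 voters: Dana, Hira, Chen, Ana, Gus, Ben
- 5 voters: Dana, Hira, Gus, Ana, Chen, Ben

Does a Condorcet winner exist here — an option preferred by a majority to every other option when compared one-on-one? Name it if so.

Head-to-head results (40 voters total):
Ana vs Ben: Ana wins 28–12.
Ana vs Dana: Ana wins 22–18.
Ana vs Hira: Hira wins 26–14.
Ana vs Chen: Chen wins 23–17.
Ana vs Gus: Ana wins 31–9.
Ben vs Dana: Dana wins 32–8.
Ben vs Hira: Ben wins 22–18.
Ben vs Chen: Chen wins 36–4.
Ben vs Gus: Gus wins 26–14.
Dana vs Hira: Dana wins 32–8.
Dana vs Chen: Dana wins 30–10.
Dana vs Gus: Dana wins 40–0.
Hira vs Chen: Chen wins 22–18.
Hira vs Gus: Hira wins 28–12.
Chen vs Gus: Chen wins 31–9.
No candidate beats all others: Ana beats Ben beats Hira beats Ana, a majority cycle.

None — there is no Condorcet winner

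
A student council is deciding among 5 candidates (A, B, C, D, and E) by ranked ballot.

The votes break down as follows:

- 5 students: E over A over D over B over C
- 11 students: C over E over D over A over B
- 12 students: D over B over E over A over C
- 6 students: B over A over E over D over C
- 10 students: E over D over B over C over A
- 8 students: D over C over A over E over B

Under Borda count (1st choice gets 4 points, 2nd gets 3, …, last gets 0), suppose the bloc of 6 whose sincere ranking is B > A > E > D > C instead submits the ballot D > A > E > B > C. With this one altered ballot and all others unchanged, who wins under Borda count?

Borda totals with the altered ballot: A 72, B 67, C 78, D 166, E 137.
The winner is unchanged: still D.

D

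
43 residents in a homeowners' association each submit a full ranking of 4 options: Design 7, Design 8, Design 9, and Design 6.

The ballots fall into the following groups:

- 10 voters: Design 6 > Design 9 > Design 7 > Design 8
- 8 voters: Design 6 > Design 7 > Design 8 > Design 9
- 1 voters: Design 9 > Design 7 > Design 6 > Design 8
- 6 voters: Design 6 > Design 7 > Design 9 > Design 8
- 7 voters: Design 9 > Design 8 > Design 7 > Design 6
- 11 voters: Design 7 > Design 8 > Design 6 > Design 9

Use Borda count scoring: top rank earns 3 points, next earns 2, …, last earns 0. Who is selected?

Design 6

Borda scores:
  Design 7: 10·1 + 8·2 + 2 + 6·2 + 7·1 + 11·3 = 80
  Design 8: 10·0 + 8·1 + 0 + 6·0 + 7·2 + 11·2 = 44
  Design 9: 10·2 + 8·0 + 3 + 6·1 + 7·3 + 11·0 = 50
  Design 6: 10·3 + 8·3 + 1 + 6·3 + 7·0 + 11·1 = 84
Design 6 has the highest total.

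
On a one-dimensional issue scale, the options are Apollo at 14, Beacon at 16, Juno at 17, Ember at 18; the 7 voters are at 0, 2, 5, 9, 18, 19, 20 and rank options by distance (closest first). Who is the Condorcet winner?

With single-peaked preferences on a line, the Condorcet winner is the candidate closest to the median voter.
The median voter (position 9) is closest to Apollo at 14.
Check: Apollo vs Juno — voters closer to Apollo: 4 of 7.

Apollo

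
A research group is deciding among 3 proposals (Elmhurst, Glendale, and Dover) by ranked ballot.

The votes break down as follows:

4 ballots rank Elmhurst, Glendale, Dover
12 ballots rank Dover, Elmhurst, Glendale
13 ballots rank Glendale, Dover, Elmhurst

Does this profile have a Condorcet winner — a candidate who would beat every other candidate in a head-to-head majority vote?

No

Head-to-head results (29 voters total):
Elmhurst vs Glendale: Elmhurst wins 16–13.
Elmhurst vs Dover: Dover wins 25–4.
Glendale vs Dover: Glendale wins 17–12.
No candidate beats all others: Elmhurst beats Glendale beats Dover beats Elmhurst, a majority cycle.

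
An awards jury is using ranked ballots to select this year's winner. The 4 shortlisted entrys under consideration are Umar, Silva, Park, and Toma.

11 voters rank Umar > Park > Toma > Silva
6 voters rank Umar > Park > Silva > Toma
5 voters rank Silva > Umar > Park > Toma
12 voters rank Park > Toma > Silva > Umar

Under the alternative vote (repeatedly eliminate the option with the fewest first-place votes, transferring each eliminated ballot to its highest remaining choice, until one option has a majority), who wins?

Round 1: Umar 17, Park 12, Silva 5, Toma 0. Toma has the fewest and is eliminated.
Round 2: Umar 17, Park 12, Silva 5. Silva has the fewest and is eliminated.
Round 3: Umar 22, Park 12. Umar has a majority.

Umar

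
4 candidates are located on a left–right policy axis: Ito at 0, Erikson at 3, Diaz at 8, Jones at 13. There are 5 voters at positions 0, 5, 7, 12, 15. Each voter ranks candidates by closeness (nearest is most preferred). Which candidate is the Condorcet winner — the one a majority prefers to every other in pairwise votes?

With single-peaked preferences on a line, the Condorcet winner is the candidate closest to the median voter.
The median voter (position 7) is closest to Diaz at 8.
Check: Diaz vs Ito — voters closer to Diaz: 4 of 5.

Diaz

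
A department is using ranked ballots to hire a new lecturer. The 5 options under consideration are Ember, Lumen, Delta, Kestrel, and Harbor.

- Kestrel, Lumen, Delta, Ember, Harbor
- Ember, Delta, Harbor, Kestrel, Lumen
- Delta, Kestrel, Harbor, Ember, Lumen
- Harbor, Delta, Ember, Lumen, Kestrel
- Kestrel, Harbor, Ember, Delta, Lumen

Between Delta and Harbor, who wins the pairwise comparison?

Delta

Ballots ranking Delta above Harbor: 3.
Ballots ranking Harbor above Delta: 2.
Delta wins the head-to-head, 3–2.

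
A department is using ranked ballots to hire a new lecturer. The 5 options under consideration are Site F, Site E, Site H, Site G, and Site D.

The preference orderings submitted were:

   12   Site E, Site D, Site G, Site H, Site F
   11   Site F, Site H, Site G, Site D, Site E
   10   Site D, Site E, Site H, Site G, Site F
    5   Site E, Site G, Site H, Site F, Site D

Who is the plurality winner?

First-place vote totals:
  Site F: 11
  Site E: 17
  Site H: 0
  Site G: 0
  Site D: 10
Site E has the most first-place votes.

Site E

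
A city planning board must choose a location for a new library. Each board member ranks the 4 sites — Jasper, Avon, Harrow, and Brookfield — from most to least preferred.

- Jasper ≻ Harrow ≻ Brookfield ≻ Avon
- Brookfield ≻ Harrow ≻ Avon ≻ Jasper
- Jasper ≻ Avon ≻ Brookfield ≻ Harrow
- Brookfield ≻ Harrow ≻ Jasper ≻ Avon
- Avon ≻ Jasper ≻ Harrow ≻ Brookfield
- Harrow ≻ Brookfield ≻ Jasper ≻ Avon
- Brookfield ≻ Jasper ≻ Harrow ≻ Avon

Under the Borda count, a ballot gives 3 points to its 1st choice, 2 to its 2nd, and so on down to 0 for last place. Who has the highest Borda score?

Brookfield

Borda scores:
  Jasper: 3 + 0 + 3 + 1 + 2 + 1 + 2 = 12
  Avon: 0 + 1 + 2 + 0 + 3 + 0 + 0 = 6
  Harrow: 2 + 2 + 0 + 2 + 1 + 3 + 1 = 11
  Brookfield: 1 + 3 + 1 + 3 + 0 + 2 + 3 = 13
Brookfield has the highest total.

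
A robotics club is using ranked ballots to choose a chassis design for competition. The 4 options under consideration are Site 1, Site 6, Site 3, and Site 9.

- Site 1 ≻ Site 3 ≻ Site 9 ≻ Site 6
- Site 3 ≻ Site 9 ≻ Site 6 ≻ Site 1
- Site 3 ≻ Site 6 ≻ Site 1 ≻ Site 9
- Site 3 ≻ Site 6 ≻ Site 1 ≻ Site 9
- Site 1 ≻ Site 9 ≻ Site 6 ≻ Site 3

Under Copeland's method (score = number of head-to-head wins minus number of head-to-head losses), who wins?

Pairwise results:
  Site 1 vs Site 6: Site 6 wins 3–2.
  Site 1 vs Site 3: Site 3 wins 3–2.
  Site 1 vs Site 9: Site 1 wins 4–1.
  Site 6 vs Site 3: Site 3 wins 4–1.
  Site 6 vs Site 9: Site 9 wins 3–2.
  Site 3 vs Site 9: Site 3 wins 4–1.
Copeland scores (wins − losses):
  Site 1: 1 − 2 = -1
  Site 6: 1 − 2 = -1
  Site 3: 3 − 0 = 3
  Site 9: 1 − 2 = -1
Site 3 has the best Copeland score.

Site 3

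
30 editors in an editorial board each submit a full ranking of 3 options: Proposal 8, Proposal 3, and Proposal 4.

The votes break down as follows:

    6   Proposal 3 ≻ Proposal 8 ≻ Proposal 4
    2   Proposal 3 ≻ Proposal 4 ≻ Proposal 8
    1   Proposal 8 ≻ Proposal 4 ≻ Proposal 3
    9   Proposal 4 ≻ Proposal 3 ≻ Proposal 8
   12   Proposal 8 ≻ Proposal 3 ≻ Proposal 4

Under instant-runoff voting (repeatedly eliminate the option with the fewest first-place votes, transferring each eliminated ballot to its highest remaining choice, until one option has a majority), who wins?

Proposal 8

Round 1: Proposal 8 13, Proposal 4 9, Proposal 3 8. Proposal 3 has the fewest and is eliminated.
Round 2: Proposal 8 19, Proposal 4 11. Proposal 8 has a majority.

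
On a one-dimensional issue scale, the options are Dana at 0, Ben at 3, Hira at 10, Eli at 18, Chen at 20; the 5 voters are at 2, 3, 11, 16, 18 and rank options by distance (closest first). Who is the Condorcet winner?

Hira

With single-peaked preferences on a line, the Condorcet winner is the candidate closest to the median voter.
The median voter (position 11) is closest to Hira at 10.
Check: Hira vs Ben — voters closer to Hira: 3 of 5.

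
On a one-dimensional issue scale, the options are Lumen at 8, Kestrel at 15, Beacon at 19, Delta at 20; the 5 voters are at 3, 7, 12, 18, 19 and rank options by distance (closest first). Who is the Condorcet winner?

Kestrel

With single-peaked preferences on a line, the Condorcet winner is the candidate closest to the median voter.
The median voter (position 12) is closest to Kestrel at 15.
Check: Kestrel vs Lumen — voters closer to Kestrel: 3 of 5.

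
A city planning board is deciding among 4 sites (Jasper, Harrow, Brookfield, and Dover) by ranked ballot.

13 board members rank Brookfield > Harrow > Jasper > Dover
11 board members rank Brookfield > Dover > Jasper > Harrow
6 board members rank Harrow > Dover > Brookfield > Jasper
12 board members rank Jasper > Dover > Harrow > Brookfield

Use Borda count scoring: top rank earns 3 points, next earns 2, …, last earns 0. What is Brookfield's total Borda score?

78

Borda scores:
  Jasper: 13·1 + 11·1 + 6·0 + 12·3 = 60
  Harrow: 13·2 + 11·0 + 6·3 + 12·1 = 56
  Brookfield: 13·3 + 11·3 + 6·1 + 12·0 = 78
  Dover: 13·0 + 11·2 + 6·2 + 12·2 = 58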